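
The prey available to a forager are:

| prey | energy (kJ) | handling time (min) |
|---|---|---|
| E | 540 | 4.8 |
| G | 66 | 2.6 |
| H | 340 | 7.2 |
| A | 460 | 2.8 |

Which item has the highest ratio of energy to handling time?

Profitability E/h (kJ/min): E = 540/4.8 = 112, G = 66/2.6 = 25.4, H = 340/7.2 = 47.2, A = 460/2.8 = 164.
Ranked: A > E > H > G.

A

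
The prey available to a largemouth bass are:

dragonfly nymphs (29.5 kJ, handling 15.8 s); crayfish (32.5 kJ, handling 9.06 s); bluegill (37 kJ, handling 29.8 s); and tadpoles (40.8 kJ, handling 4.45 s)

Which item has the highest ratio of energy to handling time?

In descending order of E/h:
tadpoles: 40.8/4.45 = 9.17 kJ/s
crayfish: 32.5/9.06 = 3.59 kJ/s
dragonfly nymphs: 29.5/15.8 = 1.87 kJ/s
bluegill: 37/29.8 = 1.24 kJ/s

tadpoles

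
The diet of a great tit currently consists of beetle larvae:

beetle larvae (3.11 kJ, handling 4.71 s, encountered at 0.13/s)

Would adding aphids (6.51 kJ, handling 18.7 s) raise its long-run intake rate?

On beetle larvae alone, R = ΣλE/(1+Σλh) = 0.4043/1.612 = 0.2508 kJ/s.
aphids: E/h = 6.51/18.7 = 0.3481 kJ/s.
Since 0.3481 > R, including aphids increases the long-run rate.

Yes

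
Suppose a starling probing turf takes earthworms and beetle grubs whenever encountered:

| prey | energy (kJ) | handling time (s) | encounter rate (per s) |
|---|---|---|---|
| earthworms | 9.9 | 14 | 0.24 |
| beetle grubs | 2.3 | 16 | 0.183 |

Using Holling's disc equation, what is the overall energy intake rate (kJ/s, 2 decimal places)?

Energy encountered per unit search time: 0.24×9.9 + 0.183×2.3 = 2.797 kJ/s.
Handling time per unit search time: 0.24×14 + 0.183×16 = 6.288.
Rate = 2.797/(1 + 6.288) = 0.3838 kJ/s.

0.38 kJ/s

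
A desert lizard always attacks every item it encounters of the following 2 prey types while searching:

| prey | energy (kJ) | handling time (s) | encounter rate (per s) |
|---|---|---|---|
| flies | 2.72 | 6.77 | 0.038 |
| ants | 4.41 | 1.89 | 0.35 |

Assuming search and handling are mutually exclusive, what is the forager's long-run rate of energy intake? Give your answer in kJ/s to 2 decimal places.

0.86 kJ/s

R = (0.038×2.72 + 0.35×4.41) / (1 + 0.038×6.77 + 0.35×1.89) = 1.647/1.919 = 0.8583 kJ/s.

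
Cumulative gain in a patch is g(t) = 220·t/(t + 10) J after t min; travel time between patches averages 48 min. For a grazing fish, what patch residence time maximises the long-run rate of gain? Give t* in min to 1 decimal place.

21.9 min

By the marginal value theorem, leave when the instantaneous gain rate g'(t) equals the habitat-wide average g(t)/(T + t).
g'(t) = 220·10/(t + 10)². Setting 220·10/(t+10)² = 220t/[(t+10)(48+t)] gives 10(48+t) = t(t+10), so t² = 10×48 = 480.
t* = √480 = 21.91 min.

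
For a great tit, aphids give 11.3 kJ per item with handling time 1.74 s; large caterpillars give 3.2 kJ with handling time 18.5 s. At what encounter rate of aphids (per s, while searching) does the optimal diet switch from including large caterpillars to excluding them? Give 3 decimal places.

0.016 per s

At the threshold, the rate on aphids alone equals the profitability of large caterpillars: λ·11.3/(1 + λ·1.74) = 3.2/18.5 = 0.173.
Rearranging, λ(11.3 − 0.173×1.74) = 0.173, so λ = 0.173/11 = 0.01573 per s.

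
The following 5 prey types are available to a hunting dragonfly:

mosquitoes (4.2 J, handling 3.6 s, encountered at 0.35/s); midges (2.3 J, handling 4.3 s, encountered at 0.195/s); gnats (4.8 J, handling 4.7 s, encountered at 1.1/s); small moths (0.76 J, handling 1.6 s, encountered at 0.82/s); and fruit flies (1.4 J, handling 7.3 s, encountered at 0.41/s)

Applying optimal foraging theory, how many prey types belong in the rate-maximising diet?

E/h in descending order: mosquitoes 1.17, gnats 1.02, midges 0.535, small moths 0.475, fruit flies 0.192 J/s. The optimal diet is the largest prefix of this list for which every included type satisfies E_i/h_i > R on the types above it.
Rate on top 1: 0.6504. gnats: 1.02 > 0.6504 → include.
Rate on top 2: 0.9085. midges: 0.535 < 0.9085 → exclude; stop.
Optimal diet: mosquitoes, gnats — 2 of 5 types.

2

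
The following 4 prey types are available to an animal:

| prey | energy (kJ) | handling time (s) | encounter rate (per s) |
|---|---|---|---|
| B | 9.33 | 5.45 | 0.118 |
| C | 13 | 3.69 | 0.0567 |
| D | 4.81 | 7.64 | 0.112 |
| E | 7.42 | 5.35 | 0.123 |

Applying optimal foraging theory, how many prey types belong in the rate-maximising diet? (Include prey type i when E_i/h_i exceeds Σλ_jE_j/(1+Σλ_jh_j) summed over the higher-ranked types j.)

Profitabilities (E/h, kJ/s): C 3.52, B 1.71, E 1.39, D 0.63. Add prey in this order while the next type's profitability exceeds the intake rate on those already taken.
Rate on top 1: 0.6096. B: 1.71 > 0.6096 → include.
Rate on top 2: 0.9923. E: 1.39 > 0.9923 → include.
Rate on top 3: 1.096. D: 0.63 < 1.096 → exclude; stop.
Optimal diet: C, B, E — 3 of 4 types.

3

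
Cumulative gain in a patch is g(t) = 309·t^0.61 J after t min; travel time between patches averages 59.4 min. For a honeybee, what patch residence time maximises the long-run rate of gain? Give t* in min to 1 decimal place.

92.9 min

Maximise g(t)/(T+t): set derivative to zero → g'(t)(T+t) = g(t).
g'(t) = 0.61·309·t^-0.39. Setting 0.61·309·t^-0.39 = 309·t^0.61/(59.4+t) gives 0.61(59.4+t) = t, so 0.39·t = 0.61×59.4.
t* = 0.61×59.4/0.39 = 92.91 min.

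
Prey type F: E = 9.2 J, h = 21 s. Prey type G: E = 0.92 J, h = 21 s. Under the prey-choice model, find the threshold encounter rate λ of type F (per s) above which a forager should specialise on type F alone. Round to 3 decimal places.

0.005 per s

At the threshold, the rate on type F alone equals the profitability of type G: λ·9.2/(1 + λ·21) = 0.92/21 = 0.04381.
Rearranging, λ(9.2 − 0.04381×21) = 0.04381, so λ = 0.04381/8.28 = 0.005291 per s.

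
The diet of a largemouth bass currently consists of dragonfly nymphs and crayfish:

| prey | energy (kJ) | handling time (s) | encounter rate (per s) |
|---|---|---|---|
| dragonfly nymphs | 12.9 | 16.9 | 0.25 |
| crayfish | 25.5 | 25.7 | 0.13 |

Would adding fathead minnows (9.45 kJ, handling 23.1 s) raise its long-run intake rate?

No

On dragonfly nymphs and crayfish alone, R = ΣλE/(1+Σλh) = 6.54/8.566 = 0.7635 kJ/s.
fathead minnows: E/h = 9.45/23.1 = 0.4091 kJ/s.
0.4091 < 0.7635, so adding fathead minnows would lower the average — exclude it.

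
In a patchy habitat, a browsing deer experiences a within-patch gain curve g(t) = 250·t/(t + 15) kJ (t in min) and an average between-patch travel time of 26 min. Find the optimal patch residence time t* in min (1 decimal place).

19.7 min

Maximise g(t)/(T+t): set derivative to zero → g'(t)(T+t) = g(t).
g'(t) = 250·15/(t + 15)². Setting 250·15/(t+15)² = 250t/[(t+15)(26+t)] gives 15(26+t) = t(t+15), so t² = 15×26 = 390.
t* = √390 = 19.75 min.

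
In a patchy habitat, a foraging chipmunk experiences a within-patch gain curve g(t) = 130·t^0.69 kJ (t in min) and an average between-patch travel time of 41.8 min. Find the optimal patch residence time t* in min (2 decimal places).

Optimal t* satisfies g'(t*) = g(t*)/(T + t*).
g'(t) = 0.69·130·t^-0.31. Setting 0.69·130·t^-0.31 = 130·t^0.69/(41.8+t) gives 0.69(41.8+t) = t, so 0.31·t = 0.69×41.8.
t* = 0.69×41.8/0.31 = 93.04 min.

93.04 min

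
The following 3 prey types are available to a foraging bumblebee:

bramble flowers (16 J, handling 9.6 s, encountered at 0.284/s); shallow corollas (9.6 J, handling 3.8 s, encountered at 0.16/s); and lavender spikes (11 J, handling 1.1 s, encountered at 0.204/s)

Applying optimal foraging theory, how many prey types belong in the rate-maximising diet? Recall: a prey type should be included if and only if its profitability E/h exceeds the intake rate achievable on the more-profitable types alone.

2

Rank by E/h (J/s): lavender spikes 10, shallow corollas 2.53, bramble flowers 1.67. Include each in turn until the next type's E/h falls below the running intake rate.
Rate on top 1: 1.833. shallow corollas: 2.53 > 1.833 → include.
Rate on top 2: 2.063. bramble flowers: 1.67 < 2.063 → exclude; stop.
Optimal diet: lavender spikes, shallow corollas — 2 of 3 types.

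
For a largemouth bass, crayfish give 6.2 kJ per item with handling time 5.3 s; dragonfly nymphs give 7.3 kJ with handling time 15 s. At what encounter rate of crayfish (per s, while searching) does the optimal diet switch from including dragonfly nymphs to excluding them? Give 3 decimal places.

0.134 per s

Drop dragonfly nymphs once their profitability E₂/h₂ falls below the rate achievable on crayfish alone: E₂/h₂ = λE₁/(1 + λh₁).
Solve for λ: λE₁h₂ = E₂(1 + λh₁) → λ(E₁h₂ − E₂h₁) = E₂ → λ = E₂/(E₁h₂ − E₂h₁).
λ = 7.3/(6.2×15 − 7.3×5.3) = 7.3/54.31 = 0.1344 per s.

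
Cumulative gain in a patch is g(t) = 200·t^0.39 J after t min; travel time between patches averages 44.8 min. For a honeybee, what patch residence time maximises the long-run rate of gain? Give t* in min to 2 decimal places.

Optimal t* satisfies g'(t*) = g(t*)/(T + t*).
g'(t) = 0.39·200·t^-0.61. Setting 0.39·200·t^-0.61 = 200·t^0.39/(44.8+t) gives 0.39(44.8+t) = t, so 0.61·t = 0.39×44.8.
t* = 0.39×44.8/0.61 = 28.64 min.

28.64 min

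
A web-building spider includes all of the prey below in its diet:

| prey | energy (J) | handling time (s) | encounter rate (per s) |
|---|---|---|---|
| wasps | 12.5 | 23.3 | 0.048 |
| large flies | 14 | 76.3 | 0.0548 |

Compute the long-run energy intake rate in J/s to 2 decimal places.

0.22 J/s

R = Σλ_iE_i / (1 + Σλ_ih_i)
Numerator: 0.048×12.5 + 0.0548×14 = 1.367
Denominator: 1 + 0.048×23.3 + 0.0548×76.3 = 6.3
R = 1.367/6.3 = 0.217 J/s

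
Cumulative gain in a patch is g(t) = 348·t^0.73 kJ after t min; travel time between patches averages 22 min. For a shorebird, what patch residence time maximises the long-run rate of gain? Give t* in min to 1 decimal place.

By the marginal value theorem, leave when the instantaneous gain rate g'(t) equals the habitat-wide average g(t)/(T + t).
g'(t) = 0.73·348·t^-0.27. Setting 0.73·348·t^-0.27 = 348·t^0.73/(22+t) gives 0.73(22+t) = t, so 0.27·t = 0.73×22.
t* = 0.73×22/0.27 = 59.48 min.

59.5 min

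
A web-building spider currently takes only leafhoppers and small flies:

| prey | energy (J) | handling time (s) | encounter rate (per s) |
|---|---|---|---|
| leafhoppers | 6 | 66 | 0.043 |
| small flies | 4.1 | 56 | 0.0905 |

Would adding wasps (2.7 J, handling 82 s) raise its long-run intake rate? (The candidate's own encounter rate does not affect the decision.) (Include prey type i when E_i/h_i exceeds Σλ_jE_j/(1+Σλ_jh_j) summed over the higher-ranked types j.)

No

Current rate: (0.043×6 + 0.0905×4.1)/(1 + 0.043×66 + 0.0905×56) = 0.07063 J/s.
Profitability of wasps: 2.7/82 = 0.03293 J/s.
Since 0.03293 < R, time spent handling wasps is better spent searching.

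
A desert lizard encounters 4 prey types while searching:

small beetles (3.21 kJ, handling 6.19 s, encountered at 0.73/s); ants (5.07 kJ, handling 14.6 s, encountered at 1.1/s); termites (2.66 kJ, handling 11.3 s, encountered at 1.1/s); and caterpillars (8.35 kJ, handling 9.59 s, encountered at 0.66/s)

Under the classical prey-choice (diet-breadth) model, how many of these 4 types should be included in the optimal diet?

1

Rank by E/h (kJ/s): caterpillars 0.871, small beetles 0.519, ants 0.347, termites 0.235. Include each in turn until the next type's E/h falls below the running intake rate.
Rate on top 1: 0.7519. small beetles: 0.519 < 0.7519 → exclude; stop.
Optimal diet: caterpillars — 1 of 4 types.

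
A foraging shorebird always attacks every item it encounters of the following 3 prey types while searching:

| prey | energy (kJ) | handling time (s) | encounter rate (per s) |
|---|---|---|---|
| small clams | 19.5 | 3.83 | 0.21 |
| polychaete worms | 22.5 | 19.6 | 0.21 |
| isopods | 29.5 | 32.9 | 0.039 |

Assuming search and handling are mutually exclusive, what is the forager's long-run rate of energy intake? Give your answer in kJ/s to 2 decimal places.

1.38 kJ/s

R = (0.21×19.5 + 0.21×22.5 + 0.039×29.5) / (1 + 0.21×3.83 + 0.21×19.6 + 0.039×32.9) = 9.97/7.203 = 1.384 kJ/s.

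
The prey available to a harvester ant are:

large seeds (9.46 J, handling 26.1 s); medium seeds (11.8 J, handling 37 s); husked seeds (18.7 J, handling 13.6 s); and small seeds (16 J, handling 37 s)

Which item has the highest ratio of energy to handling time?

husked seeds

Profitability E/h (J/s): large seeds = 9.46/26.1 = 0.362, medium seeds = 11.8/37 = 0.319, husked seeds = 18.7/13.6 = 1.38, small seeds = 16/37 = 0.432.
Ranked: husked seeds > small seeds > large seeds > medium seeds.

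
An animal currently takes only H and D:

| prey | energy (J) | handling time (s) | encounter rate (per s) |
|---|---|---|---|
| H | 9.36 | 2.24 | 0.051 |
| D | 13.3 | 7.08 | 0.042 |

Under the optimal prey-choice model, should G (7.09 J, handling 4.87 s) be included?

Yes

Current rate: (0.051×9.36 + 0.042×13.3)/(1 + 0.051×2.24 + 0.042×7.08) = 0.7339 J/s.
G: E/h = 7.09/4.87 = 1.456 J/s.
1.456 > 0.7339, so adding G raises the average — include it.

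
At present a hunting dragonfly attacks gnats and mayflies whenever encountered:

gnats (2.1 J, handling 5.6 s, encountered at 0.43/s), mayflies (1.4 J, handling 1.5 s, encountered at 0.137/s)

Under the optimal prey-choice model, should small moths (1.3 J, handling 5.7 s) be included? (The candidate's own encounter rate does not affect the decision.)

No

Intake rate on the current diet: R = (0.43×2.1 + 0.137×1.4) / (1 + 0.43×5.6 + 0.137×1.5) = 1.095/3.614 = 0.303 J/s.
small moths: E/h = 1.3/5.7 = 0.2281 J/s.
0.2281 < 0.303, so adding small moths would lower the average — exclude it.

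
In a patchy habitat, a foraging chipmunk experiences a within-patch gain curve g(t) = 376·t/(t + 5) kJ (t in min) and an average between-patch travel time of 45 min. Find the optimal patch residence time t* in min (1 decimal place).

15.0 min

Maximise g(t)/(T+t): set derivative to zero → g'(t)(T+t) = g(t).
g'(t) = 376·5/(t + 5)². Setting 376·5/(t+5)² = 376t/[(t+5)(45+t)] gives 5(45+t) = t(t+5), so t² = 5×45 = 225.
t* = √225 = 15 min.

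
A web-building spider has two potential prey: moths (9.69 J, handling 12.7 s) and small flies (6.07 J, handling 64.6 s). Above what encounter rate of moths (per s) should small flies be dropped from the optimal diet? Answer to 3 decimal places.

0.011 per s

Drop small flies once their profitability E₂/h₂ falls below the rate achievable on moths alone: E₂/h₂ = λE₁/(1 + λh₁).
Solve for λ: λE₁h₂ = E₂(1 + λh₁) → λ(E₁h₂ − E₂h₁) = E₂ → λ = E₂/(E₁h₂ − E₂h₁).
λ = 6.07/(9.69×64.6 − 6.07×12.7) = 6.07/548.9 = 0.01106 per s.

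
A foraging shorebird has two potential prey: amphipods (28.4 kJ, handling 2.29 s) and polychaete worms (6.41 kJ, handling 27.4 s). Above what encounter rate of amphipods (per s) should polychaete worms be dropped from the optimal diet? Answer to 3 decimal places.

0.008 per s

The zero-one rule: include polychaete worms iff E₂/h₂ > λE₁/(1+λh₁). Equality gives the switch point.
λE₁h₂ = E₂ + λE₂h₁ ⇒ λ = E₂/(E₁h₂ − E₂h₁) = 6.41/(778.2 − 14.68) = 0.008396 per s.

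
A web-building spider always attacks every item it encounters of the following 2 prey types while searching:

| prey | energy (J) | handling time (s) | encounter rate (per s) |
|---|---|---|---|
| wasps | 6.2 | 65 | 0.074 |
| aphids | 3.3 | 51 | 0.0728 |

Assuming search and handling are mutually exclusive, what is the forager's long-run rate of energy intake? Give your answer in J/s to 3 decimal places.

0.073 J/s

Energy encountered per unit search time: 0.074×6.2 + 0.0728×3.3 = 0.699 J/s.
Handling time per unit search time: 0.074×65 + 0.0728×51 = 8.523.
Rate = 0.699/(1 + 8.523) = 0.07341 J/s.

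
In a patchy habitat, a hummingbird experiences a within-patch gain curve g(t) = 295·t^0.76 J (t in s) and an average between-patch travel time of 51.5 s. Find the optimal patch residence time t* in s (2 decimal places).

163.08 s

Optimal t* satisfies g'(t*) = g(t*)/(T + t*).
g'(t) = 0.76·295·t^-0.24. Setting 0.76·295·t^-0.24 = 295·t^0.76/(51.5+t) gives 0.76(51.5+t) = t, so 0.24·t = 0.76×51.5.
t* = 0.76×51.5/0.24 = 163.1 s.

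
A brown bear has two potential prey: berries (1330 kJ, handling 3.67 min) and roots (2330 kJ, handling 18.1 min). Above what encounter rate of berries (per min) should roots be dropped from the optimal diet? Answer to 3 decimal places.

0.150 per min

Drop roots once their profitability E₂/h₂ falls below the rate achievable on berries alone: E₂/h₂ = λE₁/(1 + λh₁).
Solve for λ: λE₁h₂ = E₂(1 + λh₁) → λ(E₁h₂ − E₂h₁) = E₂ → λ = E₂/(E₁h₂ − E₂h₁).
λ = 2330/(1330×18.1 − 2330×3.67) = 2330/1.552e+04 = 0.1501 per min.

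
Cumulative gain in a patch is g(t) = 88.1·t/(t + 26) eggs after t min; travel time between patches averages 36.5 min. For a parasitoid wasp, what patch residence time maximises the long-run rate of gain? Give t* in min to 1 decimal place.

30.8 min

Optimal t* satisfies g'(t*) = g(t*)/(T + t*).
g'(t) = 88.1·26/(t + 26)². Setting 88.1·26/(t+26)² = 88.1t/[(t+26)(36.5+t)] gives 26(36.5+t) = t(t+26), so t² = 26×36.5 = 949.
t* = √949 = 30.81 min.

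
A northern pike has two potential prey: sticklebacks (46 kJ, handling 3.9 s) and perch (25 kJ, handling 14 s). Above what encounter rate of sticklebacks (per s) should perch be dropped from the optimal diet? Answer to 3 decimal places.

0.046 per s

At the threshold, the rate on sticklebacks alone equals the profitability of perch: λ·46/(1 + λ·3.9) = 25/14 = 1.786.
Rearranging, λ(46 − 1.786×3.9) = 1.786, so λ = 1.786/39.04 = 0.04575 per s.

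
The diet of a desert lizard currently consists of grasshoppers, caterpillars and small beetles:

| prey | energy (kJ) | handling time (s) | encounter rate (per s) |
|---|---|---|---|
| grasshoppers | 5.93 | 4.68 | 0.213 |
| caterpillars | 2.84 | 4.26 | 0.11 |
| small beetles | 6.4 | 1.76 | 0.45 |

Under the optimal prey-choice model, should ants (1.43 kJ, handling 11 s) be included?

Current rate: (0.213×5.93 + 0.11×2.84 + 0.45×6.4)/(1 + 0.213×4.68 + 0.11×4.26 + 0.45×1.76) = 1.368 kJ/s.
ants: E/h = 1.43/11 = 0.13 kJ/s.
Since 0.13 < R, time spent handling ants is better spent searching.

No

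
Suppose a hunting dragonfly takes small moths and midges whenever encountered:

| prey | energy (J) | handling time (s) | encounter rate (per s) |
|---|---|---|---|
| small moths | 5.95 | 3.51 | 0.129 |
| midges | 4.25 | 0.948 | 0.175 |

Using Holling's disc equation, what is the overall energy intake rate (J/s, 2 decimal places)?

R = (0.129×5.95 + 0.175×4.25) / (1 + 0.129×3.51 + 0.175×0.948) = 1.511/1.619 = 0.9337 J/s.

0.93 J/s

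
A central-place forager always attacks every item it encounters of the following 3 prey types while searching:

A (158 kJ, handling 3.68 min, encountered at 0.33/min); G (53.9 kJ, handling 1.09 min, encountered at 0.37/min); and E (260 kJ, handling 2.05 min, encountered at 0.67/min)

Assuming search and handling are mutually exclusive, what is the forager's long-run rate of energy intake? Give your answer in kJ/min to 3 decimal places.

Energy encountered per unit search time: 0.33×158 + 0.37×53.9 + 0.67×260 = 246.3 kJ/min.
Handling time per unit search time: 0.33×3.68 + 0.37×1.09 + 0.67×2.05 = 2.991.
Rate = 246.3/(1 + 2.991) = 61.71 kJ/min.

61.707 kJ/min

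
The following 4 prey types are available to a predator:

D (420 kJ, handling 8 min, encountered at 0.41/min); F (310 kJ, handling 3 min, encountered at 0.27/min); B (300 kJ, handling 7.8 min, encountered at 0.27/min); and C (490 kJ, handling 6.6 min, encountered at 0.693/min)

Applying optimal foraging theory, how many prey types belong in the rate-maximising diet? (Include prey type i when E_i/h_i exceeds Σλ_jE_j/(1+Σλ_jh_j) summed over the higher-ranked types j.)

E/h in descending order: F 103, C 74.2, D 52.5, B 38.5 kJ/min. The optimal diet is the largest prefix of this list for which every included type satisfies E_i/h_i > R on the types above it.
Rate on top 1: 46.24. C: 74.2 > 46.24 → include.
Rate on top 2: 66.3. D: 52.5 < 66.3 → exclude; stop.
Optimal diet: F, C — 2 of 4 types.

2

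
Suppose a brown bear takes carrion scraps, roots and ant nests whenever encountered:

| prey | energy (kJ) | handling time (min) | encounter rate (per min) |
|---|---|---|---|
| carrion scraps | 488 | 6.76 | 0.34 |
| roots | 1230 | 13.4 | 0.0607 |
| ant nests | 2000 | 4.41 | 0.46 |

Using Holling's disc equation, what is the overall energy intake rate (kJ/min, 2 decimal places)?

R = (0.34×488 + 0.0607×1230 + 0.46×2000) / (1 + 0.34×6.76 + 0.0607×13.4 + 0.46×4.41) = 1161/6.14 = 189 kJ/min.

189.01 kJ/min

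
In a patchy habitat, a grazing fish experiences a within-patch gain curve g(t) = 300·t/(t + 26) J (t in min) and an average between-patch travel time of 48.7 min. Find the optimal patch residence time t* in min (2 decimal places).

By the marginal value theorem, leave when the instantaneous gain rate g'(t) equals the habitat-wide average g(t)/(T + t).
g'(t) = 300·26/(t + 26)². Setting 300·26/(t+26)² = 300t/[(t+26)(48.7+t)] gives 26(48.7+t) = t(t+26), so t² = 26×48.7 = 1266.
t* = √1266 = 35.58 min.

35.58 min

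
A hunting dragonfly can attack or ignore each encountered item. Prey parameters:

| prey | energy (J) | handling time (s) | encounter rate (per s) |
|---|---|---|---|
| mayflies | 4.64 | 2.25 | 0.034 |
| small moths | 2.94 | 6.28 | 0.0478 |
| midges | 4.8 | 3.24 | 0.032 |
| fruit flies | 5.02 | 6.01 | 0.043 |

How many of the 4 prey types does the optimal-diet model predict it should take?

Rank by E/h (J/s): mayflies 2.06, midges 1.48, fruit flies 0.835, small moths 0.468. Include each in turn until the next type's E/h falls below the running intake rate.
Rate on top 1: 0.1465. midges: 1.48 > 0.1465 → include.
Rate on top 2: 0.2638. fruit flies: 0.835 > 0.2638 → include.
Rate on top 3: 0.3665. small moths: 0.468 > 0.3665 → include.
Optimal diet: mayflies, midges, fruit flies, small moths — 4 of 4 types.

4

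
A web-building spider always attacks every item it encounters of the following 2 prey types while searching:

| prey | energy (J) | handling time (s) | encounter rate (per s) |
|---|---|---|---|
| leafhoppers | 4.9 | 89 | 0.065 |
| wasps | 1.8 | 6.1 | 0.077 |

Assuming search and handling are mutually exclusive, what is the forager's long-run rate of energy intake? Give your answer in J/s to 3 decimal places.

0.063 J/s

Energy encountered per unit search time: 0.065×4.9 + 0.077×1.8 = 0.4571 J/s.
Handling time per unit search time: 0.065×89 + 0.077×6.1 = 6.255.
Rate = 0.4571/(1 + 6.255) = 0.06301 J/s.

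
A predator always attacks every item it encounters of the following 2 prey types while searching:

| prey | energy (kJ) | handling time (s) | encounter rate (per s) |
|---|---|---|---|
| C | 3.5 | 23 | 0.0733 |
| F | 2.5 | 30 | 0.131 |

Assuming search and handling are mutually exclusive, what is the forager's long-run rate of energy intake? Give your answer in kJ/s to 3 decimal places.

R = Σλ_iE_i / (1 + Σλ_ih_i)
Numerator: 0.0733×3.5 + 0.131×2.5 = 0.584
Denominator: 1 + 0.0733×23 + 0.131×30 = 6.616
R = 0.584/6.616 = 0.08828 kJ/s

0.088 kJ/s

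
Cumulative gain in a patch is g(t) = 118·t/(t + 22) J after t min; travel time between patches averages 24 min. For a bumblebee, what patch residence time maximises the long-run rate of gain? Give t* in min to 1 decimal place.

23.0 min

By the marginal value theorem, leave when the instantaneous gain rate g'(t) equals the habitat-wide average g(t)/(T + t).
g'(t) = 118·22/(t + 22)². Setting 118·22/(t+22)² = 118t/[(t+22)(24+t)] gives 22(24+t) = t(t+22), so t² = 22×24 = 528.
t* = √528 = 22.98 min.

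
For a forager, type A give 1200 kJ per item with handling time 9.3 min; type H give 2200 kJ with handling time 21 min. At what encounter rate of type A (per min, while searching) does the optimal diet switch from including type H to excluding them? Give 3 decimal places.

0.464 per min

At the threshold, the rate on type A alone equals the profitability of type H: λ·1200/(1 + λ·9.3) = 2200/21 = 104.8.
Rearranging, λ(1200 − 104.8×9.3) = 104.8, so λ = 104.8/225.7 = 0.4641 per min.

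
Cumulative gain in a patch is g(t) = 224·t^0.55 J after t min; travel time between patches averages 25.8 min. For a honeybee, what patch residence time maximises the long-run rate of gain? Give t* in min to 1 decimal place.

By the marginal value theorem, leave when the instantaneous gain rate g'(t) equals the habitat-wide average g(t)/(T + t).
g'(t) = 0.55·224·t^-0.45. Setting 0.55·224·t^-0.45 = 224·t^0.55/(25.8+t) gives 0.55(25.8+t) = t, so 0.45·t = 0.55×25.8.
t* = 0.55×25.8/0.45 = 31.53 min.

31.5 min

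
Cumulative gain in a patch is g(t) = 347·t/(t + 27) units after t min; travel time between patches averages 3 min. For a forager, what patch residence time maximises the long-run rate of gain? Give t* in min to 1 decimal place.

Maximise g(t)/(T+t): set derivative to zero → g'(t)(T+t) = g(t).
g'(t) = 347·27/(t + 27)². Setting 347·27/(t+27)² = 347t/[(t+27)(3+t)] gives 27(3+t) = t(t+27), so t² = 27×3 = 81.
t* = √81 = 9 min.

9.0 min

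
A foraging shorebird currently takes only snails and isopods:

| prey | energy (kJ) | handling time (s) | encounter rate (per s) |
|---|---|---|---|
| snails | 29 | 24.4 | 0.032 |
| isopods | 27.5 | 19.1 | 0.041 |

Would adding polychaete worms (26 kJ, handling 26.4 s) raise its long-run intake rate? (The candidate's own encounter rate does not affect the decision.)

Yes

Intake rate on the current diet: R = (0.032×29 + 0.041×27.5) / (1 + 0.032×24.4 + 0.041×19.1) = 2.055/2.564 = 0.8017 kJ/s.
Profitability of polychaete worms: 26/26.4 = 0.9848 kJ/s.
0.9848 > 0.8017, so adding polychaete worms raises the average — include it.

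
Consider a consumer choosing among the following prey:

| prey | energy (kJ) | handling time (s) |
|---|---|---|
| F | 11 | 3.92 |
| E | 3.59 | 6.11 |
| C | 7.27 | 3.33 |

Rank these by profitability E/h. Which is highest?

Profitability E/h (kJ/s): F = 11/3.92 = 2.81, E = 3.59/6.11 = 0.588, C = 7.27/3.33 = 2.18.
Ranked: F > C > E.

F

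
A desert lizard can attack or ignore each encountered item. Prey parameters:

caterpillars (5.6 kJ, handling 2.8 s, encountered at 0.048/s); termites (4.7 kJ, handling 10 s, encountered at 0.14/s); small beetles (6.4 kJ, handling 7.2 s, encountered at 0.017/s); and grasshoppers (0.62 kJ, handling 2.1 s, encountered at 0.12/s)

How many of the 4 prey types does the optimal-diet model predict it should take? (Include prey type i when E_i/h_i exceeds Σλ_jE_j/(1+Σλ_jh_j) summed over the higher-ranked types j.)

3

Rank by E/h (kJ/s): caterpillars 2, small beetles 0.889, termites 0.47, grasshoppers 0.295. Include each in turn until the next type's E/h falls below the running intake rate.
Rate on top 1: 0.237. small beetles: 0.889 > 0.237 → include.
Rate on top 2: 0.3004. termites: 0.47 > 0.3004 → include.
Rate on top 3: 0.3898. grasshoppers: 0.295 < 0.3898 → exclude; stop.
Optimal diet: caterpillars, small beetles, termites — 3 of 4 types.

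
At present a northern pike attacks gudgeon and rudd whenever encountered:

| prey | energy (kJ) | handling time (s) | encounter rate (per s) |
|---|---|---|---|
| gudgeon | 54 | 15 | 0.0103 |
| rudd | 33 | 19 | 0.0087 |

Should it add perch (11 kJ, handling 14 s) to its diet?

Yes

On gudgeon and rudd alone, R = ΣλE/(1+Σλh) = 0.8433/1.32 = 0.639 kJ/s.
perch: E/h = 11/14 = 0.7857 kJ/s.
0.7857 > 0.639, so adding perch raises the average — include it.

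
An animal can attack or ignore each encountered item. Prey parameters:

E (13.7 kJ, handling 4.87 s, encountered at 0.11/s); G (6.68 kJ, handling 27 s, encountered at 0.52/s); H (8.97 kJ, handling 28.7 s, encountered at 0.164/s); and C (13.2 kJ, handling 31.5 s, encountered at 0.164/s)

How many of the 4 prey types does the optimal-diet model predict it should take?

1

Rank by E/h (kJ/s): E 2.81, C 0.419, H 0.313, G 0.247. Include each in turn until the next type's E/h falls below the running intake rate.
Rate on top 1: 0.9813. C: 0.419 < 0.9813 → exclude; stop.
Optimal diet: E — 1 of 4 types.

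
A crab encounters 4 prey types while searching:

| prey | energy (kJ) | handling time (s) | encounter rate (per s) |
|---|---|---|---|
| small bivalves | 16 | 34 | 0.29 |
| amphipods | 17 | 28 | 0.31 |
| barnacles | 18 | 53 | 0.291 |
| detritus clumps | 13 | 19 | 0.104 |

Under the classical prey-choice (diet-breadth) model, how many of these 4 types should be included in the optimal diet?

Profitabilities (E/h, kJ/s): detritus clumps 0.684, amphipods 0.607, small bivalves 0.471, barnacles 0.34. Add prey in this order while the next type's profitability exceeds the intake rate on those already taken.
Rate on top 1: 0.4543. amphipods: 0.607 > 0.4543 → include.
Rate on top 2: 0.5681. small bivalves: 0.471 < 0.5681 → exclude; stop.
Optimal diet: detritus clumps, amphipods — 2 of 4 types.

2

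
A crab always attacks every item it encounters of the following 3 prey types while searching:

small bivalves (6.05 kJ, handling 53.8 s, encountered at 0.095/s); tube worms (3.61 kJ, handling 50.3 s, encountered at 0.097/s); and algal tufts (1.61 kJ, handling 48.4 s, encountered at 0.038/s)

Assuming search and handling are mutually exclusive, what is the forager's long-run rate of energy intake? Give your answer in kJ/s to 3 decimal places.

0.077 kJ/s

R = (0.095×6.05 + 0.097×3.61 + 0.038×1.61) / (1 + 0.095×53.8 + 0.097×50.3 + 0.038×48.4) = 0.9861/12.83 = 0.07686 kJ/s.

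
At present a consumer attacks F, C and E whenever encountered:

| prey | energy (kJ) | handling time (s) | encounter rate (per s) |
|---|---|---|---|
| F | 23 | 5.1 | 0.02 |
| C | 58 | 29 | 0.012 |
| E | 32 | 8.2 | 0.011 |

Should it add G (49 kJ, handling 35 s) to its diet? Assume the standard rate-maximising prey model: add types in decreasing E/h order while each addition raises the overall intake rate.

Yes

On F, C and E alone, R = ΣλE/(1+Σλh) = 1.508/1.54 = 0.9791 kJ/s.
Profitability of G: 49/35 = 1.4 kJ/s.
1.4 > 0.9791, so adding G raises the average — include it.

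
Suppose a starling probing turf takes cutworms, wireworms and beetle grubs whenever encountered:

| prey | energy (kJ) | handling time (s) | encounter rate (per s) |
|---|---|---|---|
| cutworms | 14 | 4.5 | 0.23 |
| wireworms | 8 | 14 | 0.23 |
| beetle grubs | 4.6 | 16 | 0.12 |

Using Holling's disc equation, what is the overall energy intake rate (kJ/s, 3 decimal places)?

0.782 kJ/s

R = (0.23×14 + 0.23×8 + 0.12×4.6) / (1 + 0.23×4.5 + 0.23×14 + 0.12×16) = 5.612/7.175 = 0.7822 kJ/s.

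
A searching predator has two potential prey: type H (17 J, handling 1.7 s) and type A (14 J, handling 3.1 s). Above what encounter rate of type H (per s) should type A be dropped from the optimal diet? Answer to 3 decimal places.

Drop type A once their profitability E₂/h₂ falls below the rate achievable on type H alone: E₂/h₂ = λE₁/(1 + λh₁).
Solve for λ: λE₁h₂ = E₂(1 + λh₁) → λ(E₁h₂ − E₂h₁) = E₂ → λ = E₂/(E₁h₂ − E₂h₁).
λ = 14/(17×3.1 − 14×1.7) = 14/28.9 = 0.4844 per s.

0.484 per s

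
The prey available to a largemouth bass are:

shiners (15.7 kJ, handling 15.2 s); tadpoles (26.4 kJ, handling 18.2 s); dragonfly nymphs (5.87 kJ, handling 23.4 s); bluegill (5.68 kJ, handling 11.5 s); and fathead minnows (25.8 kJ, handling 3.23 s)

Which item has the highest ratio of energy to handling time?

Profitability E/h (kJ/s): shiners = 15.7/15.2 = 1.03, tadpoles = 26.4/18.2 = 1.45, dragonfly nymphs = 5.87/23.4 = 0.251, bluegill = 5.68/11.5 = 0.494, fathead minnows = 25.8/3.23 = 7.99.
Ranked: fathead minnows > tadpoles > shiners > bluegill > dragonfly nymphs.

fathead minnows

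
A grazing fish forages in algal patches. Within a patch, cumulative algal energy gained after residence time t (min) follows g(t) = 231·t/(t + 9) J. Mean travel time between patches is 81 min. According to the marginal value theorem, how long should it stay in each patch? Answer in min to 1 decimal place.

By the marginal value theorem, leave when the instantaneous gain rate g'(t) equals the habitat-wide average g(t)/(T + t).
g'(t) = 231·9/(t + 9)². Setting 231·9/(t+9)² = 231t/[(t+9)(81+t)] gives 9(81+t) = t(t+9), so t² = 9×81 = 729.
t* = √729 = 27 min.

27.0 min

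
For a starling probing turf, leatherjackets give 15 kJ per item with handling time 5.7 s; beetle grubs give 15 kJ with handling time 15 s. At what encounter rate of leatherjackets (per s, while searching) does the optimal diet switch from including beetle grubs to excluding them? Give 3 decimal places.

0.108 per s

The zero-one rule: include beetle grubs iff E₂/h₂ > λE₁/(1+λh₁). Equality gives the switch point.
λE₁h₂ = E₂ + λE₂h₁ ⇒ λ = E₂/(E₁h₂ − E₂h₁) = 15/(225 − 85.5) = 0.1075 per s.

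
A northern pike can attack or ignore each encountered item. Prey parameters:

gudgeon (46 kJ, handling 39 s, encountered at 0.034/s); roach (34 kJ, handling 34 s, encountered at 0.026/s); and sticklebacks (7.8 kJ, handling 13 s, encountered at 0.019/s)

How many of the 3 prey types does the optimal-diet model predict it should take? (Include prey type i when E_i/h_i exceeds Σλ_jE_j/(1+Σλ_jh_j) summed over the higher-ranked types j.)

2

Rank by E/h (kJ/s): gudgeon 1.18, roach 1, sticklebacks 0.6. Include each in turn until the next type's E/h falls below the running intake rate.
Rate on top 1: 0.6724. roach: 1 > 0.6724 → include.
Rate on top 2: 0.7626. sticklebacks: 0.6 < 0.7626 → exclude; stop.
Optimal diet: gudgeon, roach — 2 of 3 types.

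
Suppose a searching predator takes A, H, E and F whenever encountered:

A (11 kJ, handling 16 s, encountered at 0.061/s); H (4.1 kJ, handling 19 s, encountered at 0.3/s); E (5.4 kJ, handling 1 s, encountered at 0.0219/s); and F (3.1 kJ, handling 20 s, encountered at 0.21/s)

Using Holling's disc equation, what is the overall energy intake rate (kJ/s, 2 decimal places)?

0.22 kJ/s

Energy encountered per unit search time: 0.061×11 + 0.3×4.1 + 0.0219×5.4 + 0.21×3.1 = 2.67 kJ/s.
Handling time per unit search time: 0.061×16 + 0.3×19 + 0.0219×1 + 0.21×20 = 10.9.
Rate = 2.67/(1 + 10.9) = 0.2244 kJ/s.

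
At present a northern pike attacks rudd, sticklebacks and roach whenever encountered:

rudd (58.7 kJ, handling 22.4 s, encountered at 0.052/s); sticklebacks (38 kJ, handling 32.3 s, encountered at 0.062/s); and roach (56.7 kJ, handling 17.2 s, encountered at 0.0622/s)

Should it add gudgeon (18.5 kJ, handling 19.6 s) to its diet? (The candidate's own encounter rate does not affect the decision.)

Current rate: (0.052×58.7 + 0.062×38 + 0.0622×56.7)/(1 + 0.052×22.4 + 0.062×32.3 + 0.0622×17.2) = 1.706 kJ/s.
gudgeon: E/h = 18.5/19.6 = 0.9439 kJ/s.
0.9439 < 1.706, so adding gudgeon would lower the average — exclude it.

No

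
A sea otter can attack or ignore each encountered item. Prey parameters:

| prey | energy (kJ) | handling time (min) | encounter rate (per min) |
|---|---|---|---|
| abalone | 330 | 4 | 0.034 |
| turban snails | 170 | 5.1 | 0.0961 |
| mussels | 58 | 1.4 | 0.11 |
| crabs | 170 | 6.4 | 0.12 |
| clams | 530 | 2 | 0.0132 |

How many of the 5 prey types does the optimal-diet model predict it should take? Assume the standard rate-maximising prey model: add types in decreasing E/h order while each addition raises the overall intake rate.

5

Rank by E/h (kJ/min): clams 265, abalone 82.5, mussels 41.4, turban snails 33.3, crabs 26.6. Include each in turn until the next type's E/h falls below the running intake rate.
Rate on top 1: 6.816. abalone: 82.5 > 6.816 → include.
Rate on top 2: 15.67. mussels: 41.4 > 15.67 → include.
Rate on top 3: 18.68. turban snails: 33.3 > 18.68 → include.
Rate on top 4: 22.66. crabs: 26.6 > 22.66 → include.
Optimal diet: clams, abalone, mussels, turban snails, crabs — 5 of 5 types.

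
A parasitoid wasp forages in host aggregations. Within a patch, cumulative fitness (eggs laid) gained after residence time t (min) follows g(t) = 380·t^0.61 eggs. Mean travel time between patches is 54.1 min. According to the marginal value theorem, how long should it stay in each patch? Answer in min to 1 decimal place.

84.6 min

By the marginal value theorem, leave when the instantaneous gain rate g'(t) equals the habitat-wide average g(t)/(T + t).
g'(t) = 0.61·380·t^-0.39. Setting 0.61·380·t^-0.39 = 380·t^0.61/(54.1+t) gives 0.61(54.1+t) = t, so 0.39·t = 0.61×54.1.
t* = 0.61×54.1/0.39 = 84.62 min.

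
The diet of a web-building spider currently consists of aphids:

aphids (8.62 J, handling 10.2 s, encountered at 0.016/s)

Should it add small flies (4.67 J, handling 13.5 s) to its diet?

Yes

Current rate: (0.016×8.62)/(1 + 0.016×10.2) = 0.1186 J/s.
small flies: E/h = 4.67/13.5 = 0.3459 J/s.
0.3459 > 0.1186, so adding small flies raises the average — include it.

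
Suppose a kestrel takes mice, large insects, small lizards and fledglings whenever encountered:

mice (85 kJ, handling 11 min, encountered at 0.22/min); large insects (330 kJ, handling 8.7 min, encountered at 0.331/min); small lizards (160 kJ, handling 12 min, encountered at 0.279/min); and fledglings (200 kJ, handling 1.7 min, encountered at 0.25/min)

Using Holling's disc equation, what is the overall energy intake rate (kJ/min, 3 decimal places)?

R = (0.22×85 + 0.331×330 + 0.279×160 + 0.25×200) / (1 + 0.22×11 + 0.331×8.7 + 0.279×12 + 0.25×1.7) = 222.6/10.07 = 22.1 kJ/min.

22.096 kJ/min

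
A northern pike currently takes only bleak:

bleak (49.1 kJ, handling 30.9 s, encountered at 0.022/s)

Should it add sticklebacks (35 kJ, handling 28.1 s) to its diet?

Yes

Current rate: (0.022×49.1)/(1 + 0.022×30.9) = 0.6431 kJ/s.
sticklebacks: E/h = 35/28.1 = 1.246 kJ/s.
1.246 > 0.6431, so adding sticklebacks raises the average — include it.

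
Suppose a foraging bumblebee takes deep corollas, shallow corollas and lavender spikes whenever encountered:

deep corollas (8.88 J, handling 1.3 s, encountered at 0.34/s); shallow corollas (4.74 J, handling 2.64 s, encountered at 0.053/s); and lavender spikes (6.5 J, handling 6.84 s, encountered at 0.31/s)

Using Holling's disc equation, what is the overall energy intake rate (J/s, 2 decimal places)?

1.43 J/s

R = Σλ_iE_i / (1 + Σλ_ih_i)
Numerator: 0.34×8.88 + 0.053×4.74 + 0.31×6.5 = 5.285
Denominator: 1 + 0.34×1.3 + 0.053×2.64 + 0.31×6.84 = 3.702
R = 5.285/3.702 = 1.428 J/s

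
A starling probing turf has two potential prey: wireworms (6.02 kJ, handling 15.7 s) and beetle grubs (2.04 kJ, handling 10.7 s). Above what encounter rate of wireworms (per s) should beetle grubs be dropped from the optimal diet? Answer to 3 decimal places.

0.063 per s

The zero-one rule: include beetle grubs iff E₂/h₂ > λE₁/(1+λh₁). Equality gives the switch point.
λE₁h₂ = E₂ + λE₂h₁ ⇒ λ = E₂/(E₁h₂ − E₂h₁) = 2.04/(64.41 − 32.03) = 0.06299 per s.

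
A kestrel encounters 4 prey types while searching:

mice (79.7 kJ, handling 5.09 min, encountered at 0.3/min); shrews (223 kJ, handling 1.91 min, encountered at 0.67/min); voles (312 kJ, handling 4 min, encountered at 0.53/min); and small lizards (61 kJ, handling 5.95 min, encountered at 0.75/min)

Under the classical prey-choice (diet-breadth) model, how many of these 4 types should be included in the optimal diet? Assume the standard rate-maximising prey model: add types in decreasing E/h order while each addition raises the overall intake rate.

2

E/h in descending order: shrews 117, voles 78, mice 15.7, small lizards 10.3 kJ/min. The optimal diet is the largest prefix of this list for which every included type satisfies E_i/h_i > R on the types above it.
Rate on top 1: 65.54. voles: 78 > 65.54 → include.
Rate on top 2: 71.54. mice: 15.7 < 71.54 → exclude; stop.
Optimal diet: shrews, voles — 2 of 4 types.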